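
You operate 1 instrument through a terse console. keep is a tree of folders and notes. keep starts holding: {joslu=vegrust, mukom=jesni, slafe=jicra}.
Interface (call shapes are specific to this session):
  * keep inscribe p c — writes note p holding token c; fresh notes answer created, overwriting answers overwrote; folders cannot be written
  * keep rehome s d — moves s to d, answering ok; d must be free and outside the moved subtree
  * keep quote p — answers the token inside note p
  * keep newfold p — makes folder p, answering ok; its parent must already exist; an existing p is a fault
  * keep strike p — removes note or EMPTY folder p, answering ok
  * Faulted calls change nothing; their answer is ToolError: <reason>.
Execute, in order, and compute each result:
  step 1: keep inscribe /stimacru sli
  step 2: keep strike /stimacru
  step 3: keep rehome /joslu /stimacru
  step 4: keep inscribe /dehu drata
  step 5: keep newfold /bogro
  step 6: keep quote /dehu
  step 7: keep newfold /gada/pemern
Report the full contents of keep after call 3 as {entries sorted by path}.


I invoke keep inscribe using p=/stimacru, c=sli: created.
Now I run keep strike using p=/stimacru, which returns ok.
I invoke keep rehome using s=/joslu, d=/stimacru, which returns ok.
I try keep inscribe using p=/dehu, c=drata, yielding created.
I call keep newfold using p=/bogro, — result: ok.
I invoke keep quote using p=/dehu, yielding drata.
I run keep newfold using p=/gada/pemern, yielding ToolError: no parent.

Answer: {mukom=jesni, slafe=jicra, stimacru=vegrust}


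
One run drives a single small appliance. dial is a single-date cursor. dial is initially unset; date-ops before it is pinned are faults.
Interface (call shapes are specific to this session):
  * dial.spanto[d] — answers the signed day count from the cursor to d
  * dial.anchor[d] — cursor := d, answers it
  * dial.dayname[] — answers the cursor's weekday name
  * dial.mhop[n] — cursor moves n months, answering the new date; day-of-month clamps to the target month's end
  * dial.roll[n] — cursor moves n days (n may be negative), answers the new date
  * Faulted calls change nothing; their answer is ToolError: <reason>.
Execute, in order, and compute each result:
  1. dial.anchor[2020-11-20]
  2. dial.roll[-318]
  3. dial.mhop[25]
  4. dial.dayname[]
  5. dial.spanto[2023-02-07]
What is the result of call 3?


Answer: 2022-02-07

Derivation:
[in] dial.anchor d→2020-11-20
  2020-11-20
[in] dial.roll n→-318
  2020-01-07
[in] dial.mhop n→25
  2022-02-07
[in] dial.dayname
  Monday
[in] dial.spanto d→2023-02-07
  365


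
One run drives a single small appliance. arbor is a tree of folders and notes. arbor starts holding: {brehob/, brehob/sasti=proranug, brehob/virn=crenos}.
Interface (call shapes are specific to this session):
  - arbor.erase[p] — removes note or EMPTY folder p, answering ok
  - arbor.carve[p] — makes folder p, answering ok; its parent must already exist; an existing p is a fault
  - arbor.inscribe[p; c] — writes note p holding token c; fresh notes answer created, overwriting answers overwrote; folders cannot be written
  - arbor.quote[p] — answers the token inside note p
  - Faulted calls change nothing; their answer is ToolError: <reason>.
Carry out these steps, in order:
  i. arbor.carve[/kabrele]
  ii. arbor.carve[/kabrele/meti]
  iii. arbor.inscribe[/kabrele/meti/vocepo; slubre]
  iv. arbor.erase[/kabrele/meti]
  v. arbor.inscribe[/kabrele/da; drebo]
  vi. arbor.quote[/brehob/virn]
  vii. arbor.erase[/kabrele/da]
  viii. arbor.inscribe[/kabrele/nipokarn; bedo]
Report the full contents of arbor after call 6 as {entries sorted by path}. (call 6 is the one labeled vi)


Answer: {brehob/, brehob/sasti=proranug, brehob/virn=crenos, kabrele/, kabrele/da=drebo, kabrele/meti/, kabrele/meti/vocepo=slubre}

Derivation:
Invoking carve passing p: /kabrele, yielding ok.
Invoking carve passing p: /kabrele/meti, — result: ok.
Invoking inscribe passing p: /kabrele/meti/vocepo, c: slubre, giving created.
I call erase passing p: /kabrele/meti, and observe ToolError: not empty.
I call inscribe passing p: /kabrele/da, c: drebo, and see created.
Using quote passing p: /brehob/virn: crenos.
I try erase passing p: /kabrele/da, — result: ok.
Now I run inscribe passing p: /kabrele/nipokarn, c: bedo, — result: created.


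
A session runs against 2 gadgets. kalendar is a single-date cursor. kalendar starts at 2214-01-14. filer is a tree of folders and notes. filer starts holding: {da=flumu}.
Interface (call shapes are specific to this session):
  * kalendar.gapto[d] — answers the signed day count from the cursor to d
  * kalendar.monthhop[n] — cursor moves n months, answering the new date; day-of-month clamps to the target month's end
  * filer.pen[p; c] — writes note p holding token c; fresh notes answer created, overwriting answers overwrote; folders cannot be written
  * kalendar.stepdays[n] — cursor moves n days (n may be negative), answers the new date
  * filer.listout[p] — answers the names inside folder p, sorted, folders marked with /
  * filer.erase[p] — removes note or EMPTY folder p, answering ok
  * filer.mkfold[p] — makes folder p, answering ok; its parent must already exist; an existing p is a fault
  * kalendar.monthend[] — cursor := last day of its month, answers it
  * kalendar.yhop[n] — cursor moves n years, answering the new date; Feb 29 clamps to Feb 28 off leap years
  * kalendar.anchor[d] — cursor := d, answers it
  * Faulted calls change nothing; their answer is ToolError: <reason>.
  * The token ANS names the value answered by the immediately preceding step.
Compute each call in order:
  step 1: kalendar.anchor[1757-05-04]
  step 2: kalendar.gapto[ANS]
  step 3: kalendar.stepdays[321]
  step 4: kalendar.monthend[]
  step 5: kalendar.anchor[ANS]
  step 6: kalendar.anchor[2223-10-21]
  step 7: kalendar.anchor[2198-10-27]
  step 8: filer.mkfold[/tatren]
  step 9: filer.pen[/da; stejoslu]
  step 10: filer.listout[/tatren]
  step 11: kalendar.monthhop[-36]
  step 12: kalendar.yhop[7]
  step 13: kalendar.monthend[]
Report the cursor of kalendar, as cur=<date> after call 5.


Answer: cur=1758-03-31

Derivation:
-> kalendar.anchor(d: 1757-05-04)
<- 1757-05-04
-> kalendar.gapto(d: ANS)
<- 0
-> kalendar.stepdays(n: 321)
<- 1758-03-21
-> kalendar.monthend()
<- 1758-03-31
-> kalendar.anchor(d: ANS)
<- 1758-03-31
-> kalendar.anchor(d: 2223-10-21)
<- 2223-10-21
-> kalendar.anchor(d: 2198-10-27)
<- 2198-10-27
-> filer.mkfold(p: /tatren)
<- ok
-> filer.pen(p: /da, c: stejoslu)
<- overwrote
-> filer.listout(p: /tatren)
<- []
-> kalendar.monthhop(n: -36)
<- 2195-10-27
-> kalendar.yhop(n: 7)
<- 2202-10-27
-> kalendar.monthend()
<- 2202-10-31


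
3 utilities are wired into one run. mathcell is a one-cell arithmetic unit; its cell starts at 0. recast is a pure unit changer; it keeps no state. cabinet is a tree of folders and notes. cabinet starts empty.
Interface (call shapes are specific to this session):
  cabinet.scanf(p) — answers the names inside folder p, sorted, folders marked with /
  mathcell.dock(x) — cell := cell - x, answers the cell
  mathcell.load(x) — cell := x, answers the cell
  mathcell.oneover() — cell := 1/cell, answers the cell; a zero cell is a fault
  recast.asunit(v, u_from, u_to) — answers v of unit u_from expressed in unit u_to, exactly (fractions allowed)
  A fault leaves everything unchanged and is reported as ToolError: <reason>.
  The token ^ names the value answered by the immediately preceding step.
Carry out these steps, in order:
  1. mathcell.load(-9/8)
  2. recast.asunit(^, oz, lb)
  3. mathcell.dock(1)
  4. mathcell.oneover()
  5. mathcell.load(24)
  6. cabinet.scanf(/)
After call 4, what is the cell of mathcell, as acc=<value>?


// mathcell.load(x='-9/8') == -9/8
// recast.asunit(v='^', u_from='oz', u_to='lb') == -9/128
// mathcell.dock(x='1') == -17/8
// mathcell.oneover() == -8/17
// mathcell.load(x='24') == 24
// cabinet.scanf(p='/') == []

Answer: acc=-8/17


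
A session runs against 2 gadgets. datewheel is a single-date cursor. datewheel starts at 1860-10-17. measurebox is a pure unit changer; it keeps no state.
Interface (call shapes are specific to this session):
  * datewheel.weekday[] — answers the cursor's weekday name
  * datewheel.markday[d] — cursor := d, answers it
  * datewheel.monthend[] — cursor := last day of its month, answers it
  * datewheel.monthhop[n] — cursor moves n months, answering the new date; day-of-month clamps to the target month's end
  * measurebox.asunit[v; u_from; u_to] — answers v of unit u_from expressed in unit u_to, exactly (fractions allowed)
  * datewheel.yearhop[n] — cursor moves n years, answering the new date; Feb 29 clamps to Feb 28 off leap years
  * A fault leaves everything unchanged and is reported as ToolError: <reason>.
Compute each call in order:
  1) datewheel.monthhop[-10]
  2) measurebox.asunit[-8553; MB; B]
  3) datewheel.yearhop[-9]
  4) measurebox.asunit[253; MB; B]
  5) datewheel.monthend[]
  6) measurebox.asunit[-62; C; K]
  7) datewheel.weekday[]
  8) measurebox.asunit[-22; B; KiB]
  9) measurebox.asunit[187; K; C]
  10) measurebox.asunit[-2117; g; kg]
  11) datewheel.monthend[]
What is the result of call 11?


Answer: 1850-12-31

Derivation:
CALL datewheel.monthhop[n: -10]
RET  1859-12-17
CALL measurebox.asunit[v: -8553; u_from: MB; u_to: B]
RET  -8553000000
CALL datewheel.yearhop[n: -9]
RET  1850-12-17
CALL measurebox.asunit[v: 253; u_from: MB; u_to: B]
RET  253000000
CALL datewheel.monthend[]
RET  1850-12-31
CALL measurebox.asunit[v: -62; u_from: C; u_to: K]
RET  4223/20
CALL datewheel.weekday[]
RET  Tuesday
CALL measurebox.asunit[v: -22; u_from: B; u_to: KiB]
RET  -11/512
CALL measurebox.asunit[v: 187; u_from: K; u_to: C]
RET  -1723/20
CALL measurebox.asunit[v: -2117; u_from: g; u_to: kg]
RET  -2117/1000
CALL datewheel.monthend[]
RET  1850-12-31


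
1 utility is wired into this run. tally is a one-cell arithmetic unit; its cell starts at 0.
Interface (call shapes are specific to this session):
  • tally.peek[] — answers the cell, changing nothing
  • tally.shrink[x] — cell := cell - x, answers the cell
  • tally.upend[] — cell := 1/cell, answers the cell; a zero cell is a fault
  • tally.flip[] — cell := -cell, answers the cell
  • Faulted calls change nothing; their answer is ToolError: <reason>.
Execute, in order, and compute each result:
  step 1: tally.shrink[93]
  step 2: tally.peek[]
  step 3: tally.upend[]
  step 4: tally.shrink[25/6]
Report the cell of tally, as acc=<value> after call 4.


Answer: acc=-259/62

Derivation:
·→ shrink(x=93)
·← -93
·→ peek()
·← -93
·→ upend()
·← -1/93
·→ shrink(x=25/6)
·← -259/62


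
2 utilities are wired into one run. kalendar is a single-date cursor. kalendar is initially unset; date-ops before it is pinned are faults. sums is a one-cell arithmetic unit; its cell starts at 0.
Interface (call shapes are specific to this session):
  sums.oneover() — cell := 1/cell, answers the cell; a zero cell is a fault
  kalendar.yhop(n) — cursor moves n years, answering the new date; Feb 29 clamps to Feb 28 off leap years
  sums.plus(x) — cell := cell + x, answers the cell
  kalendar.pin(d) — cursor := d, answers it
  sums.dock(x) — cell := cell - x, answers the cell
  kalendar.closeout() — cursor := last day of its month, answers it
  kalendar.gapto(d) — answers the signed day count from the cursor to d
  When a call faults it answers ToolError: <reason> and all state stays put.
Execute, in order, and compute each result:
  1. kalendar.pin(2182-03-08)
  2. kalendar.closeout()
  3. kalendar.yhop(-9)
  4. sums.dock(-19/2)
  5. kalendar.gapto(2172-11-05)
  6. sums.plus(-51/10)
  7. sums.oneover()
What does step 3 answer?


Answer: 2173-03-31

Derivation:
Do: pin[d=2182-03-08]
See: 2182-03-08
Do: closeout[]
See: 2182-03-31
Do: yhop[n=-9]
See: 2173-03-31
Do: dock[x=-19/2]
See: 19/2
Do: gapto[d=2172-11-05]
See: -146
Do: plus[x=-51/10]
See: 22/5
Do: oneover[]
See: 5/22


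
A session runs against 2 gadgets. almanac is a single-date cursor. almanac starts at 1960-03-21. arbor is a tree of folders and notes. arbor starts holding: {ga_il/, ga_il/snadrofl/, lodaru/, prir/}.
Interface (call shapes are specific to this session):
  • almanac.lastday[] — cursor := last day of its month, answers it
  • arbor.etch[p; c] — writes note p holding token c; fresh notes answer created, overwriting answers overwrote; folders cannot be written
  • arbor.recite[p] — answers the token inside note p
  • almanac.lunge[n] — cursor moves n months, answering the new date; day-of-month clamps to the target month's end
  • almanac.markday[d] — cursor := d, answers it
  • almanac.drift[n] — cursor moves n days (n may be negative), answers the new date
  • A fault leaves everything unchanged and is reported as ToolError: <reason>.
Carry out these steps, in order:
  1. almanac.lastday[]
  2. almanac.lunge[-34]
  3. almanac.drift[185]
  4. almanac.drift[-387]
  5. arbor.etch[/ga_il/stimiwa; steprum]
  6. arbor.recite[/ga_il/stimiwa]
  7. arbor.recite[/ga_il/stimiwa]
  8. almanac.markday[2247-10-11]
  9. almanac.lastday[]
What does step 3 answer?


[in] almanac.lastday
:: 1960-03-31
[in] almanac.lunge n: -34
:: 1957-05-31
[in] almanac.drift n: 185
:: 1957-12-02
[in] almanac.drift n: -387
:: 1956-11-10
[in] arbor.etch p: /ga_il/stimiwa c: steprum
:: created
[in] arbor.recite p: /ga_il/stimiwa
:: steprum
[in] arbor.recite p: /ga_il/stimiwa
:: steprum
[in] almanac.markday d: 2247-10-11
:: 2247-10-11
[in] almanac.lastday
:: 2247-10-31

Answer: 1957-12-02


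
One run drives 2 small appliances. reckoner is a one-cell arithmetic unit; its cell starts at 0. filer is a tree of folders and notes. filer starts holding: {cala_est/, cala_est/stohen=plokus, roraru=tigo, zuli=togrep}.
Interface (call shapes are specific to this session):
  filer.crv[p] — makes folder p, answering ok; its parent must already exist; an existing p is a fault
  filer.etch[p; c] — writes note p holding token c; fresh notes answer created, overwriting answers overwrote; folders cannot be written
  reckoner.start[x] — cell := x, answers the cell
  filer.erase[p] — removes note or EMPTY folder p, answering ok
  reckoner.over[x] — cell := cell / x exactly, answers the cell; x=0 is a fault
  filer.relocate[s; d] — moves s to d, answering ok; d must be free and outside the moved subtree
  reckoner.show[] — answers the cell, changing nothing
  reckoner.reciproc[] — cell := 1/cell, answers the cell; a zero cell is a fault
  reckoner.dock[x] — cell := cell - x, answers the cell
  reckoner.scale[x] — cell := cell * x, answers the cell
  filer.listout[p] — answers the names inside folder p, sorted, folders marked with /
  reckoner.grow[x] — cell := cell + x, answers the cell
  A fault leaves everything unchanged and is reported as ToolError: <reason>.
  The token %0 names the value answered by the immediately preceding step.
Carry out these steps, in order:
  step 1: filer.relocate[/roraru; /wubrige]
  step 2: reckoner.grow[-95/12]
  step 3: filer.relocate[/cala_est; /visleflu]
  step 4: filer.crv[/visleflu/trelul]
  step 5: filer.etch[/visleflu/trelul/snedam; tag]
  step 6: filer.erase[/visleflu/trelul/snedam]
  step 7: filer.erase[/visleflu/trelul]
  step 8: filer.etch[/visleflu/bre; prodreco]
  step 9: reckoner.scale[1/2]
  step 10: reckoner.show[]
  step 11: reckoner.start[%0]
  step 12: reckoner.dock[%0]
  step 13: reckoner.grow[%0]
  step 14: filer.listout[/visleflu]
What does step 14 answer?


Answer: [bre, stohen]

Derivation:
==> filer.relocate(s→/roraru, d→/wubrige)
<== ok
==> reckoner.grow(x→-95/12)
<== -95/12
==> filer.relocate(s→/cala_est, d→/visleflu)
<== ok
==> filer.crv(p→/visleflu/trelul)
<== ok
==> filer.etch(p→/visleflu/trelul/snedam, c→tag)
<== created
==> filer.erase(p→/visleflu/trelul/snedam)
<== ok
==> filer.erase(p→/visleflu/trelul)
<== ok
==> filer.etch(p→/visleflu/bre, c→prodreco)
<== created
==> reckoner.scale(x→1/2)
<== -95/24
==> reckoner.show()
<== -95/24
==> reckoner.start(x→%0)
<== -95/24
==> reckoner.dock(x→%0)
<== 0
==> reckoner.grow(x→%0)
<== 0
==> filer.listout(p→/visleflu)
<== [bre, stohen]


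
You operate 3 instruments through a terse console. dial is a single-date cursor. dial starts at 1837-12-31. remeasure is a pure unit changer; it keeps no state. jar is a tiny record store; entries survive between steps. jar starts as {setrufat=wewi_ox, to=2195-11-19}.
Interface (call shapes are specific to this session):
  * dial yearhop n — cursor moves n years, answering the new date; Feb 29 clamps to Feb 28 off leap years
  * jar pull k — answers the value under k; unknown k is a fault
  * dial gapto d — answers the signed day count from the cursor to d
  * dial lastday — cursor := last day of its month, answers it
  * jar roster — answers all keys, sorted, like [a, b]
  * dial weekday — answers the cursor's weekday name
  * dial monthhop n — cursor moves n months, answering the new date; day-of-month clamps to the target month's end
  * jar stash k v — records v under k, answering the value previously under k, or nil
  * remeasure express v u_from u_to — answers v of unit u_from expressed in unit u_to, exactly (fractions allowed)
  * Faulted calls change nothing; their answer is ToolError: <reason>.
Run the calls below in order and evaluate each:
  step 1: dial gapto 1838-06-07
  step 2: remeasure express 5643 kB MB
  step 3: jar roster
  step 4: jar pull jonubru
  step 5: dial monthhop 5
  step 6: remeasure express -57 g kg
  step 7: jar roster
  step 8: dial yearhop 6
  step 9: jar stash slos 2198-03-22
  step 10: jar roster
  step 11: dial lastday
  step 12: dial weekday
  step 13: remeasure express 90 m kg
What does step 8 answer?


Answer: 1844-05-31

Derivation:
// 1. dial gapto(1838-06-07) -> 158
// 2. remeasure express(5643, kB, MB) -> 5643/1000
// 3. jar roster() -> [setrufat, to]
// 4. jar pull(jonubru) -> ToolError: no such key jonubru
// 5. dial monthhop(5) -> 1838-05-31
// 6. remeasure express(-57, g, kg) -> -57/1000
// 7. jar roster() -> [setrufat, to]
// 8. dial yearhop(6) -> 1844-05-31
// 9. jar stash(slos, 2198-03-22) -> nil
// 10. jar roster() -> [setrufat, slos, to]
// 11. dial lastday() -> 1844-05-31
// 12. dial weekday() -> Friday
// 13. remeasure express(90, m, kg) -> ToolError: incompatible units


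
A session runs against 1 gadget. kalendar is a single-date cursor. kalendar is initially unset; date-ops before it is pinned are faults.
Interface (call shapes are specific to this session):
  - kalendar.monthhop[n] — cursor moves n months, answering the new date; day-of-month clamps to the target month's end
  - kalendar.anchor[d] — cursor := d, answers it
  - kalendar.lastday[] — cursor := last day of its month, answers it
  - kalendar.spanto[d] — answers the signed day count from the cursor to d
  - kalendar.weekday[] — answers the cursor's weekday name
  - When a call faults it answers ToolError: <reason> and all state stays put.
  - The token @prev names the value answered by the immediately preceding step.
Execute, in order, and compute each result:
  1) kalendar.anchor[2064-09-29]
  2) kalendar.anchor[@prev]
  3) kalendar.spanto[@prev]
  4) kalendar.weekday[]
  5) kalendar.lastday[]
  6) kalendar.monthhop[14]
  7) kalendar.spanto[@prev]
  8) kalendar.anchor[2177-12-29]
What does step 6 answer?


Answer: 2065-11-30

Derivation:
CALL kalendar.anchor[d→2064-09-29]
RET  2064-09-29
CALL kalendar.anchor[d→@prev]
RET  2064-09-29
CALL kalendar.spanto[d→@prev]
RET  0
CALL kalendar.weekday[]
RET  Monday
CALL kalendar.lastday[]
RET  2064-09-30
CALL kalendar.monthhop[n→14]
RET  2065-11-30
CALL kalendar.spanto[d→@prev]
RET  0
CALL kalendar.anchor[d→2177-12-29]
RET  2177-12-29


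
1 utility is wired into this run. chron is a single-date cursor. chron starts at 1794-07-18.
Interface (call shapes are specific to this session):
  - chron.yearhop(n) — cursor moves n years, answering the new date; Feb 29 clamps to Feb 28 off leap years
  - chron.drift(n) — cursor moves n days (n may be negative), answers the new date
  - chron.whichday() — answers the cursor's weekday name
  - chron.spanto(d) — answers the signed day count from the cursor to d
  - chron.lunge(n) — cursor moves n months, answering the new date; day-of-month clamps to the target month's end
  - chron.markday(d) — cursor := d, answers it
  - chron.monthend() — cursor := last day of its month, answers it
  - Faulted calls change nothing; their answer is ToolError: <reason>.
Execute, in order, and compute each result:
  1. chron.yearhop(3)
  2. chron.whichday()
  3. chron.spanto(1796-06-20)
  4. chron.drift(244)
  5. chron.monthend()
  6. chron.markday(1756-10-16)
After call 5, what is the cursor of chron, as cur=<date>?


Answer: cur=1798-03-31

Derivation:
>>> yearhop n→3
  1797-07-18
>>> whichday
  Tuesday
>>> spanto d→1796-06-20
  -393
>>> drift n→244
  1798-03-19
>>> monthend
  1798-03-31
>>> markday d→1756-10-16
  1756-10-16


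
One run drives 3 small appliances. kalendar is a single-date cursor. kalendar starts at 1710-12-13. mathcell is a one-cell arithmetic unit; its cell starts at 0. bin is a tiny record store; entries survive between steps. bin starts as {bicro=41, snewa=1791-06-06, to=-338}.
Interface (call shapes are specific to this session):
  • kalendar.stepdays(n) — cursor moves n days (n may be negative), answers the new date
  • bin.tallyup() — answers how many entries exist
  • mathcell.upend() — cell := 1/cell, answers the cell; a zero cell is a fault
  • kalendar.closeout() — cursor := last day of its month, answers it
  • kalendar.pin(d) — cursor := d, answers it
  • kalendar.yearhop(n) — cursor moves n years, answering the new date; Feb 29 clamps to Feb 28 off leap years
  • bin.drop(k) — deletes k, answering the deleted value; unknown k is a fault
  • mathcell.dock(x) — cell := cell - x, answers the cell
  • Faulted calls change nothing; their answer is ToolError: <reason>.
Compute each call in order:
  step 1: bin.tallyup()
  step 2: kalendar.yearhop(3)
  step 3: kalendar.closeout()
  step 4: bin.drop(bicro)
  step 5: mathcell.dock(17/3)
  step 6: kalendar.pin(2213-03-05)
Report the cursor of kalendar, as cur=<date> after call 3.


Answer: cur=1713-12-31

Derivation:
Then bin.tallyup(), which returns 3.
I invoke kalendar.yearhop with n: 3: 1713-12-13.
Invoking kalendar.closeout, and observe 1713-12-31.
I call bin.drop with k: bicro, which returns 41.
Next I call mathcell.dock with x: 17/3, → -17/3.
Using kalendar.pin with d: 2213-03-05, giving 2213-03-05.


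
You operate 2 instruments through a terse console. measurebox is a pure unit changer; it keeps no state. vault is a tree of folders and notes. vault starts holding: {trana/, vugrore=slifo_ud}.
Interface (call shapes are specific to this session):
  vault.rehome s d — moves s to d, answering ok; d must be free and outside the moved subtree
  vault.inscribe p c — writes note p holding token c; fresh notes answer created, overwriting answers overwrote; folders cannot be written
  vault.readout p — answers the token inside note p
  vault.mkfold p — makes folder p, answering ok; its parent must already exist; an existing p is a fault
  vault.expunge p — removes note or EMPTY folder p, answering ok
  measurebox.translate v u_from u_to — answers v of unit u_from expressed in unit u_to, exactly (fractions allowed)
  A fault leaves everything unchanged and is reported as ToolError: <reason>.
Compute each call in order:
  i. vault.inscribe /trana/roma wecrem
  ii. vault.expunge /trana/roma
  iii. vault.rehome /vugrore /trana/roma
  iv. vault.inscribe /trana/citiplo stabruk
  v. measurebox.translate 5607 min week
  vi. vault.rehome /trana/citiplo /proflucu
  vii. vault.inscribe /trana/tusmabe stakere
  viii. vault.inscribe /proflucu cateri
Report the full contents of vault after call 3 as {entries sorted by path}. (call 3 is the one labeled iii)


Answer: {trana/, trana/roma=slifo_ud}

Derivation:
~$ vault.inscribe /trana/roma wecrem
:: created
~$ vault.expunge /trana/roma
:: ok
~$ vault.rehome /vugrore /trana/roma
:: ok
~$ vault.inscribe /trana/citiplo stabruk
:: created
~$ measurebox.translate 5607 min week
:: 89/160
~$ vault.rehome /trana/citiplo /proflucu
:: ok
~$ vault.inscribe /trana/tusmabe stakere
:: created
~$ vault.inscribe /proflucu cateri
:: overwrote


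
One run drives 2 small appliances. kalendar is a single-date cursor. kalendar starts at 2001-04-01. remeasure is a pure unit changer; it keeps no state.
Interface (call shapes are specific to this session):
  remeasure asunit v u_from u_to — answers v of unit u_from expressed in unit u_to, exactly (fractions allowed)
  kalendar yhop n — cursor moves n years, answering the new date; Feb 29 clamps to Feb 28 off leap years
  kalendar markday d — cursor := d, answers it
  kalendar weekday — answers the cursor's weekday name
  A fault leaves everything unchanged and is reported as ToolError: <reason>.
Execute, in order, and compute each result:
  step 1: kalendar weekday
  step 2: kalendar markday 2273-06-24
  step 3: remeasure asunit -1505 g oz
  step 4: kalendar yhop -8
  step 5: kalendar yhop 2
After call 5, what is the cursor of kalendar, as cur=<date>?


Answer: cur=2267-06-24

Derivation:
;; 1. kalendar weekday() => Sunday
;; 2. kalendar markday(d=2273-06-24) => 2273-06-24
;; 3. remeasure asunit(v=-1505, u_from=g, u_to=oz) => -344000000/6479891
;; 4. kalendar yhop(n=-8) => 2265-06-24
;; 5. kalendar yhop(n=2) => 2267-06-24


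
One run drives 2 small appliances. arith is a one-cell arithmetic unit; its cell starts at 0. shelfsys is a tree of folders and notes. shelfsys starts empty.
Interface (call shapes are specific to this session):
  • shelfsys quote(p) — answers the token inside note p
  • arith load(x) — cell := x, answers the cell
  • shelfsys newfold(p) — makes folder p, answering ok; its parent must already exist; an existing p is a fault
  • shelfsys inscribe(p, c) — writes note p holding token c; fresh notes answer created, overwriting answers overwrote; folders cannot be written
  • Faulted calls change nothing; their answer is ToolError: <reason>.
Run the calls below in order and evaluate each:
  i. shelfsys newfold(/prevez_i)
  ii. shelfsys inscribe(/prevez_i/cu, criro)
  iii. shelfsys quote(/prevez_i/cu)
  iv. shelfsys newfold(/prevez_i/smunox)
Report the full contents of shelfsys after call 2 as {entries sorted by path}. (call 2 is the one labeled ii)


Answer: {prevez_i/, prevez_i/cu=criro}

Derivation:
> shelfsys newfold p=/prevez_i
:: ok
> shelfsys inscribe p=/prevez_i/cu c=criro
:: created
> shelfsys quote p=/prevez_i/cu
:: criro
> shelfsys newfold p=/prevez_i/smunox
:: ok


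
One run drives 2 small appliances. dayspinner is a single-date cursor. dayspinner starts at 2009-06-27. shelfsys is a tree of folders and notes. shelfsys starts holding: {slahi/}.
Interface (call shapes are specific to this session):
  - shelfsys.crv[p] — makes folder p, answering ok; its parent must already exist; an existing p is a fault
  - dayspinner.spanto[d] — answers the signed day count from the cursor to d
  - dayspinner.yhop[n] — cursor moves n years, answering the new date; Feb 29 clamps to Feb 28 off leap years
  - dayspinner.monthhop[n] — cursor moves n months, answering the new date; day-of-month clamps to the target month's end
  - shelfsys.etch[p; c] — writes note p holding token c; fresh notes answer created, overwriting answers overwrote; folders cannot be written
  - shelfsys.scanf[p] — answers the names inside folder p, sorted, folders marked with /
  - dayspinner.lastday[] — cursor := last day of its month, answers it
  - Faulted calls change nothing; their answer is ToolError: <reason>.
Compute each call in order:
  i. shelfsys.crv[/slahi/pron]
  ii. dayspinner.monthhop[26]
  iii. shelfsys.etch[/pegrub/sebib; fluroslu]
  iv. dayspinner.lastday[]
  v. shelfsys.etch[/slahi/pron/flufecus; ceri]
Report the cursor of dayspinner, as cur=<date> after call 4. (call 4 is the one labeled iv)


Answer: cur=2011-08-31

Derivation:
==> shelfsys.crv(p: /slahi/pron)
<== ok
==> dayspinner.monthhop(n: 26)
<== 2011-08-27
==> shelfsys.etch(p: /pegrub/sebib, c: fluroslu)
<== ToolError: no parent
==> dayspinner.lastday()
<== 2011-08-31
==> shelfsys.etch(p: /slahi/pron/flufecus, c: ceri)
<== created


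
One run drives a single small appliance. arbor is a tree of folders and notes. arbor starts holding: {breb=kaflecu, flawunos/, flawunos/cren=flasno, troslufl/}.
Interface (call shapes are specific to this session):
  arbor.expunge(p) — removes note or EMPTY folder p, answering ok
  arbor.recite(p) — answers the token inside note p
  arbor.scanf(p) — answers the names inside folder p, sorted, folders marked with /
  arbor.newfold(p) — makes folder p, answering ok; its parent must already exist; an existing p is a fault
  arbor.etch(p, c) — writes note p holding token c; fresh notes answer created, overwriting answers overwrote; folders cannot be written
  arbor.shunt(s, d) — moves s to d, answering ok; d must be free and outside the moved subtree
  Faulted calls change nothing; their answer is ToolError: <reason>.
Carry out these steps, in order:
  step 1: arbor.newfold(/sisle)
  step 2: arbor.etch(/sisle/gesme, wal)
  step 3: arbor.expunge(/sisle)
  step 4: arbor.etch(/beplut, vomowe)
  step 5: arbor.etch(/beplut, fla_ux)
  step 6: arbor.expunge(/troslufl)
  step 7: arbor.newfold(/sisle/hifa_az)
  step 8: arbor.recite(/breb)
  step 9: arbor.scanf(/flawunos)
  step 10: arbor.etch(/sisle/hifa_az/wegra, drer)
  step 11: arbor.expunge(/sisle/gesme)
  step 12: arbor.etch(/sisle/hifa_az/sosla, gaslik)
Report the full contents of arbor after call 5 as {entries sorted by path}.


Answer: {beplut=fla_ux, breb=kaflecu, flawunos/, flawunos/cren=flasno, sisle/, sisle/gesme=wal, troslufl/}

Derivation:
Step: arbor.newfold[p: /sisle]
Result: ok
Step: arbor.etch[p: /sisle/gesme; c: wal]
Result: created
Step: arbor.expunge[p: /sisle]
Result: ToolError: not empty
Step: arbor.etch[p: /beplut; c: vomowe]
Result: created
Step: arbor.etch[p: /beplut; c: fla_ux]
Result: overwrote
Step: arbor.expunge[p: /troslufl]
Result: ok
Step: arbor.newfold[p: /sisle/hifa_az]
Result: ok
Step: arbor.recite[p: /breb]
Result: kaflecu
Step: arbor.scanf[p: /flawunos]
Result: [cren]
Step: arbor.etch[p: /sisle/hifa_az/wegra; c: drer]
Result: created
Step: arbor.expunge[p: /sisle/gesme]
Result: ok
Step: arbor.etch[p: /sisle/hifa_az/sosla; c: gaslik]
Result: created


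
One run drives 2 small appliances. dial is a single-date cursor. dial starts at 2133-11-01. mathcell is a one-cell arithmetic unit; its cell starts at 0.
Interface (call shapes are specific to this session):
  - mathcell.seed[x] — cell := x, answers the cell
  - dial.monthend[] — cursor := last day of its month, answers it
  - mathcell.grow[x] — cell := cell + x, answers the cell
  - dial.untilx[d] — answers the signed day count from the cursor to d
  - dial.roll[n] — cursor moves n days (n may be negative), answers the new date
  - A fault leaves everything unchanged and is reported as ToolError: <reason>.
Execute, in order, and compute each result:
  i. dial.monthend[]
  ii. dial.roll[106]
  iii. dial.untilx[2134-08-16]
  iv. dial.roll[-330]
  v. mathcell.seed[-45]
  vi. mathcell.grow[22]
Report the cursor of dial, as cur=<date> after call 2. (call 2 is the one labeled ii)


==> dial.monthend()
<== 2133-11-30
==> dial.roll(n='106')
<== 2134-03-16
==> dial.untilx(d='2134-08-16')
<== 153
==> dial.roll(n='-330')
<== 2133-04-20
==> mathcell.seed(x='-45')
<== -45
==> mathcell.grow(x='22')
<== -23

Answer: cur=2134-03-16


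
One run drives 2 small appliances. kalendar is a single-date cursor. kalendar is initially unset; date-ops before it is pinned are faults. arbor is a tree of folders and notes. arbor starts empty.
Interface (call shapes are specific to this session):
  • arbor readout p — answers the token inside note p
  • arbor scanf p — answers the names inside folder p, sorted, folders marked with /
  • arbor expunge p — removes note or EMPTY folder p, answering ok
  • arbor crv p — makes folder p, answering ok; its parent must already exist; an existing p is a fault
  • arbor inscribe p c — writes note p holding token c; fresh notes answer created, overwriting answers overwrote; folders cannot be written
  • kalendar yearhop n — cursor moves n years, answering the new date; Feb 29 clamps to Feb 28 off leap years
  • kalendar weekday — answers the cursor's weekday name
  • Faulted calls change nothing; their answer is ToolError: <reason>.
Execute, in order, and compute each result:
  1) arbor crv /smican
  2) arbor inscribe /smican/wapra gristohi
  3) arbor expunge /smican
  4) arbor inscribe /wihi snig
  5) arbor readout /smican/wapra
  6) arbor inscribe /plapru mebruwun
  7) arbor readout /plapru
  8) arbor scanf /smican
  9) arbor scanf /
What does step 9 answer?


Answer: [plapru, smican/, wihi]

Derivation:
→ arbor crv(p→/smican)
← ok
→ arbor inscribe(p→/smican/wapra, c→gristohi)
← created
→ arbor expunge(p→/smican)
← ToolError: not empty
→ arbor inscribe(p→/wihi, c→snig)
← created
→ arbor readout(p→/smican/wapra)
← gristohi
→ arbor inscribe(p→/plapru, c→mebruwun)
← created
→ arbor readout(p→/plapru)
← mebruwun
→ arbor scanf(p→/smican)
← [wapra]
→ arbor scanf(p→/)
← [plapru, smican/, wihi]


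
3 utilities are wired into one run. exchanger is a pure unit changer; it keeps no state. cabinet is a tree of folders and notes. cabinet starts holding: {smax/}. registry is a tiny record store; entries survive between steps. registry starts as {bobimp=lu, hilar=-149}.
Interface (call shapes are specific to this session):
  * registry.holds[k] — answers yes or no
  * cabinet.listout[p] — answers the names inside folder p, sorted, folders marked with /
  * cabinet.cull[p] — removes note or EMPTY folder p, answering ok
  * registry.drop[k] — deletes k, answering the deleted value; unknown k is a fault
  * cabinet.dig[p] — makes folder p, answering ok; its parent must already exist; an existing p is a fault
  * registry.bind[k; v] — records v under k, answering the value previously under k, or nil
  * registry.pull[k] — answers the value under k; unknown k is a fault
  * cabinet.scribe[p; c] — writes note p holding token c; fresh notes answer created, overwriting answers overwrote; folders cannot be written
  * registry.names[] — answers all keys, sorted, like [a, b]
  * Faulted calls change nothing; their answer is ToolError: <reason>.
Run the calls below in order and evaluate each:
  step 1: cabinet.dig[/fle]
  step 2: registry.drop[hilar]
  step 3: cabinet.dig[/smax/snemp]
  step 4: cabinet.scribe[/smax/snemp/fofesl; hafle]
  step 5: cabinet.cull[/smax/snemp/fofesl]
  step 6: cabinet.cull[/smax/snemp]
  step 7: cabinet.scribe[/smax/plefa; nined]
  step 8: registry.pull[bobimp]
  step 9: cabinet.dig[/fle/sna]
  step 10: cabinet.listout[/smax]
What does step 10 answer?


$ cabinet.dig p=/fle
  ok
$ registry.drop k=hilar
  -149
$ cabinet.dig p=/smax/snemp
  ok
$ cabinet.scribe p=/smax/snemp/fofesl c=hafle
  created
$ cabinet.cull p=/smax/snemp/fofesl
  ok
$ cabinet.cull p=/smax/snemp
  ok
$ cabinet.scribe p=/smax/plefa c=nined
  created
$ registry.pull k=bobimp
  lu
$ cabinet.dig p=/fle/sna
  ok
$ cabinet.listout p=/smax
  [plefa]

Answer: [plefa]


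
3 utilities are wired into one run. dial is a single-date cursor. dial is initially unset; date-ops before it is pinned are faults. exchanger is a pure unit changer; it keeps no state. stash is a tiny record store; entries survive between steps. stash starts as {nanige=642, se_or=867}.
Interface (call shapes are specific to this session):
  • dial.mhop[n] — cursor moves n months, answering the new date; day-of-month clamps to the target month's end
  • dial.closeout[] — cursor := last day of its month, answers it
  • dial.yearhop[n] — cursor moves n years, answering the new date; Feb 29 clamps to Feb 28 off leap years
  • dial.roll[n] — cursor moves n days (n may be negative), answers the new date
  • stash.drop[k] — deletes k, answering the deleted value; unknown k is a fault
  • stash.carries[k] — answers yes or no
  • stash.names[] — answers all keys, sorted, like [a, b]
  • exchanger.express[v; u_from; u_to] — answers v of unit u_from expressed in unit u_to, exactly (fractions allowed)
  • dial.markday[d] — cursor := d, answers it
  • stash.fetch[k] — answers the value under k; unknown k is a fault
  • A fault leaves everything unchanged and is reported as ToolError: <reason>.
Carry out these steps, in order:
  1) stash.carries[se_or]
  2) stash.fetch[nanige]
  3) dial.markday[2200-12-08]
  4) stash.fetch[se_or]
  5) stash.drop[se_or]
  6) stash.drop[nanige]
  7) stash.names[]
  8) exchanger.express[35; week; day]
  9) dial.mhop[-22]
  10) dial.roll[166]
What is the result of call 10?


Step: carries[k='se_or']
Result: yes
Step: fetch[k='nanige']
Result: 642
Step: markday[d='2200-12-08']
Result: 2200-12-08
Step: fetch[k='se_or']
Result: 867
Step: drop[k='se_or']
Result: 867
Step: drop[k='nanige']
Result: 642
Step: names[]
Result: []
Step: express[v='35'; u_from='week'; u_to='day']
Result: 245
Step: mhop[n='-22']
Result: 2199-02-08
Step: roll[n='166']
Result: 2199-07-24

Answer: 2199-07-24


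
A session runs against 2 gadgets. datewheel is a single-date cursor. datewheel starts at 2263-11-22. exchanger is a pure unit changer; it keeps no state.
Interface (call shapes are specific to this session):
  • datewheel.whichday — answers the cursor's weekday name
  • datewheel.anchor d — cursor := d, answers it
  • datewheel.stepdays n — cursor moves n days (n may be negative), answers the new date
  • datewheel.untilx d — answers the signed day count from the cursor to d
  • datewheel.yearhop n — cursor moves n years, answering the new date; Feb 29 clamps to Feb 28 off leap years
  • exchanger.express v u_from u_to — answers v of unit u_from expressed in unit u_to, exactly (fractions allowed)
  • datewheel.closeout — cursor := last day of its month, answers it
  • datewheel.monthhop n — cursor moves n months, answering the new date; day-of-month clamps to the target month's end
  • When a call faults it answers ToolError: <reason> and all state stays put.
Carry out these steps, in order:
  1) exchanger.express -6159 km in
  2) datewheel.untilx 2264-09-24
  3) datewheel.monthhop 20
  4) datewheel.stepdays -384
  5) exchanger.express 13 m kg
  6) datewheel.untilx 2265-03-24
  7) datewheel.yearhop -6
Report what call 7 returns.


// exchanger.express(v→-6159, u_from→km, u_to→in) ~> -30795000000/127
// datewheel.untilx(d→2264-09-24) ~> 307
// datewheel.monthhop(n→20) ~> 2265-07-22
// datewheel.stepdays(n→-384) ~> 2264-07-03
// exchanger.express(v→13, u_from→m, u_to→kg) ~> ToolError: incompatible units
// datewheel.untilx(d→2265-03-24) ~> 264
// datewheel.yearhop(n→-6) ~> 2258-07-03

Answer: 2258-07-03


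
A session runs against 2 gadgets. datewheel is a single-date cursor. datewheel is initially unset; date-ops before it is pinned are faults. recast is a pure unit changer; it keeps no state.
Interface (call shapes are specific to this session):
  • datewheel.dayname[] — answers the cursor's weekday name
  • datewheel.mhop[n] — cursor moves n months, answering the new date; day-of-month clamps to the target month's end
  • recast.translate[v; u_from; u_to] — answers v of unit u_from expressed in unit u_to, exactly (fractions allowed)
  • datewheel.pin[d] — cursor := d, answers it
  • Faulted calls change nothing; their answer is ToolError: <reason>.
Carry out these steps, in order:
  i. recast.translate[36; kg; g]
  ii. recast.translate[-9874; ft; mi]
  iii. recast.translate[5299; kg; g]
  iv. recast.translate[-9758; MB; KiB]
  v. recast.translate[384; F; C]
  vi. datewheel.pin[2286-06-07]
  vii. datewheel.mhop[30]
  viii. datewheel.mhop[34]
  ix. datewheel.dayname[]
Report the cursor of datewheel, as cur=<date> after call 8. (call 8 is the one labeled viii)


Answer: cur=2291-10-07

Derivation:
>>> translate v=36 u_from=kg u_to=g
:: 36000
>>> translate v=-9874 u_from=ft u_to=mi
:: -4937/2640
>>> translate v=5299 u_from=kg u_to=g
:: 5299000
>>> translate v=-9758 u_from=MB u_to=KiB
:: -76234375/8
>>> translate v=384 u_from=F u_to=C
:: 1760/9
>>> pin d=2286-06-07
:: 2286-06-07
>>> mhop n=30
:: 2288-12-07
>>> mhop n=34
:: 2291-10-07
>>> dayname
:: Wednesday
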